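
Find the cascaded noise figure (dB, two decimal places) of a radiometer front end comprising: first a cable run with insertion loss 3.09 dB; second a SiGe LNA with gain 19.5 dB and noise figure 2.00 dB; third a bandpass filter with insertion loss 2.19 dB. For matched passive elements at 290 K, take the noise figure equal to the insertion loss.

5.11 dB

Convert to linear (a loss of L dB is a gain of −L dB): F_i = 10^(NF_i/10), G_i = 10^(G_i,dB/10)
  Stage 1: F_1 = 10^(3.09/10) = 2.037, G_1 = 10^(−3.09/10) = 0.4909
  Stage 2: F_2 = 10^(2.00/10) = 1.585, G_2 = 10^(19.5/10) = 89.13
  Stage 3: F_3 = 10^(2.19/10) = 1.656, G_3 = 10^(−2.19/10) = 0.6039
Friis cascade:
  F = 2.037 + (1.585 − 1)/0.4909 + (1.656 − 1)/43.75 = 3.243
NF = 10 log₁₀(3.243) = 5.11 dB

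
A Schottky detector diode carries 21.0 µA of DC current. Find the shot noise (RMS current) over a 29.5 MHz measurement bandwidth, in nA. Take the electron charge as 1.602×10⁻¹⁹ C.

14.1 nA

I_n = √(2qI·B)
2qI·B = 2 × 1.602×10⁻¹⁹ × 2.10×10⁻⁵ × 2.95×10⁷ = 1.98×10⁻¹⁶ A²
I_n = √(1.98×10⁻¹⁶) = 1.41×10⁻⁸ A = 14.1 nA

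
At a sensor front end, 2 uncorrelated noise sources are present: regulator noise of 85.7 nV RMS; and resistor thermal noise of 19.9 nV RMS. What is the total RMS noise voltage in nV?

88.0 nV

Uncorrelated sources add in power (mean-square): V_tot = √(ΣV_i²)
V_tot = √[(8.57×10⁻⁸)² + (1.99×10⁻⁸)²] = 8.80×10⁻⁸ V = 88.0 nV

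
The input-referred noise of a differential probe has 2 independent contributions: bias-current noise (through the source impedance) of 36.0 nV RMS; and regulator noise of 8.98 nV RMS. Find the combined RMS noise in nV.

37.1 nV

Uncorrelated sources add in power (mean-square): V_tot = √(ΣV_i²)
V_tot = √[(3.60×10⁻⁸)² + (8.98×10⁻⁹)²] = 3.71×10⁻⁸ V = 37.1 nV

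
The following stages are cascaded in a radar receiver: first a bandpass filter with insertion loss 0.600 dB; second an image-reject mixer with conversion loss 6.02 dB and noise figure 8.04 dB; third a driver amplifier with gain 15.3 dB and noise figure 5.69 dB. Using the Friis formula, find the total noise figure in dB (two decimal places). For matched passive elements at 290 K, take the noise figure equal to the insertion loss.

Convert to linear (a loss of L dB is a gain of −L dB): F_i = 10^(NF_i/10), G_i = 10^(G_i,dB/10)
  Stage 1: F_1 = 10^(0.600/10) = 1.148, G_1 = 10^(−0.600/10) = 0.8710
  Stage 2: F_2 = 10^(8.04/10) = 6.368, G_2 = 10^(−6.02/10) = 0.2500
  Stage 3: F_3 = 10^(5.69/10) = 3.707, G_3 = 10^(15.3/10) = 33.88
Friis cascade:
  F = 1.148 + (6.368 − 1)/0.8710 + (3.707 − 1)/0.2178 = 19.74
NF = 10 log₁₀(19.74) = 12.95 dB

12.95 dB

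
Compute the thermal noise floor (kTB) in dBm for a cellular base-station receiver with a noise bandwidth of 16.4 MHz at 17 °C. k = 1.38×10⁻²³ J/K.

−101.8 dBm

T = 17 °C + 273.15 = 290.15 K
P_n = kTB = 1.38×10⁻²³ × 290.15 × 1.64×10⁷ = 6.57×10⁻¹⁴ W
In dBm: 10 log₁₀(6.57×10⁻¹⁴ / 10⁻³) = −101.8 dBm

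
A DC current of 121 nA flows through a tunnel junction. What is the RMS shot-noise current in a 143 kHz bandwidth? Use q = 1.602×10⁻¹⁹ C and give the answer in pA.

I_n = √(2qI·B)
2qI·B = 2 × 1.602×10⁻¹⁹ × 1.21×10⁻⁷ × 1.43×10⁵ = 5.54×10⁻²¹ A²
I_n = √(5.54×10⁻²¹) = 7.45×10⁻¹¹ A = 74.5 pA

74.5 pA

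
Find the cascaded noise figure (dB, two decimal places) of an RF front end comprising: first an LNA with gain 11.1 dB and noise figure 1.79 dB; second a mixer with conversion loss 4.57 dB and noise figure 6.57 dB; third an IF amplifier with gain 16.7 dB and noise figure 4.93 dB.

Convert to linear (a loss of L dB is a gain of −L dB): F_i = 10^(NF_i/10), G_i = 10^(G_i,dB/10)
  Stage 1: F_1 = 10^(1.79/10) = 1.510, G_1 = 10^(11.1/10) = 12.88
  Stage 2: F_2 = 10^(6.57/10) = 4.539, G_2 = 10^(−4.57/10) = 0.3491
  Stage 3: F_3 = 10^(4.93/10) = 3.112, G_3 = 10^(16.7/10) = 46.77
Friis cascade:
  F = 1.510 + (4.539 − 1)/12.88 + (3.112 − 1)/4.498 = 2.254
NF = 10 log₁₀(2.254) = 3.53 dB

3.53 dB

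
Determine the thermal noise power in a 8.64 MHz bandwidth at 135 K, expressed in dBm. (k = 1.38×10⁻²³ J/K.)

−107.9 dBm

P_n = kTB = 1.38×10⁻²³ × 135 × 8.64×10⁶ = 1.61×10⁻¹⁴ W
In dBm: 10 log₁₀(1.61×10⁻¹⁴ / 10⁻³) = −107.9 dBm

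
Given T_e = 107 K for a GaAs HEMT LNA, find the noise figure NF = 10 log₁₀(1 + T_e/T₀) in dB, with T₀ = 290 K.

1.36 dB

F = 1 + T_e/T₀ = 1 + 107/290 = 1.36897
NF = 10 log₁₀(1.36897) = 1.36 dB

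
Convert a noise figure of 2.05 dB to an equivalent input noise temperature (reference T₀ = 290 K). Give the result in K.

175 K

F = 10^(2.05/10) = 1.60325
T_e = (F − 1)·T₀ = (1.60325 − 1) × 290 = 175 K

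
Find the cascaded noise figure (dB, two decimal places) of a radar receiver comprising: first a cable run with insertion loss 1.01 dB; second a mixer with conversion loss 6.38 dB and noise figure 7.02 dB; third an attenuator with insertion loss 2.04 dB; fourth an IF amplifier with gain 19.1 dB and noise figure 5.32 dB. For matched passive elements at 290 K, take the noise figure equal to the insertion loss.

Convert to linear (a loss of L dB is a gain of −L dB): F_i = 10^(NF_i/10), G_i = 10^(G_i,dB/10)
  Stage 1: F_1 = 10^(1.01/10) = 1.262, G_1 = 10^(−1.01/10) = 0.7925
  Stage 2: F_2 = 10^(7.02/10) = 5.035, G_2 = 10^(−6.38/10) = 0.2301
  Stage 3: F_3 = 10^(2.04/10) = 1.600, G_3 = 10^(−2.04/10) = 0.6252
  Stage 4: F_4 = 10^(5.32/10) = 3.404, G_4 = 10^(19.1/10) = 81.28
Friis cascade:
  F = 1.262 + (5.035 − 1)/0.7925 + (1.600 − 1)/0.1824 + (3.404 − 1)/0.1140 = 30.72
NF = 10 log₁₀(30.72) = 14.87 dB

14.87 dB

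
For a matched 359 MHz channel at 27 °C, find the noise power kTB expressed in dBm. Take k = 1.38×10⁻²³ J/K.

T = 27 °C + 273.15 = 300.15 K
P_n = kTB = 1.38×10⁻²³ × 300.15 × 3.59×10⁸ = 1.49×10⁻¹² W
In dBm: 10 log₁₀(1.49×10⁻¹² / 10⁻³) = −88.3 dBm

−88.3 dBm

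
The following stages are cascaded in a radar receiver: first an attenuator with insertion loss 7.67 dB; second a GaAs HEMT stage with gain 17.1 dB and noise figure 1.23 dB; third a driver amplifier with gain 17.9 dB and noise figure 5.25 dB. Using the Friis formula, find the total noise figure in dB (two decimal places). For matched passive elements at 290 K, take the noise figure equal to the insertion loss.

Convert to linear (a loss of L dB is a gain of −L dB): F_i = 10^(NF_i/10), G_i = 10^(G_i,dB/10)
  Stage 1: F_1 = 10^(7.67/10) = 5.848, G_1 = 10^(−7.67/10) = 0.1710
  Stage 2: F_2 = 10^(1.23/10) = 1.327, G_2 = 10^(17.1/10) = 51.29
  Stage 3: F_3 = 10^(5.25/10) = 3.350, G_3 = 10^(17.9/10) = 61.66
Friis cascade:
  F = 5.848 + (1.327 − 1)/0.1710 + (3.350 − 1)/8.770 = 8.030
NF = 10 log₁₀(8.030) = 9.05 dB

9.05 dB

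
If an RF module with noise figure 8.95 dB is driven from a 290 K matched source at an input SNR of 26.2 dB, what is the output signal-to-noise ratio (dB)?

By definition F = SNR_in/SNR_out, so in dB: SNR_out = SNR_in − NF
SNR_out = 26.2 − 8.95 = 17.25 dB

17.25 dB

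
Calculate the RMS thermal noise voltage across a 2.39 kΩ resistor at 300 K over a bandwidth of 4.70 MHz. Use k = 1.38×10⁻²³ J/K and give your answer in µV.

13.6 µV

V_n = √(4kTRB)
4kTRB = 4 × 1.38×10⁻²³ × 300 × 2.39×10³ × 4.70×10⁶ = 1.86×10⁻¹⁰ V²
V_n = √(1.86×10⁻¹⁰) = 1.36×10⁻⁵ V = 13.6 µV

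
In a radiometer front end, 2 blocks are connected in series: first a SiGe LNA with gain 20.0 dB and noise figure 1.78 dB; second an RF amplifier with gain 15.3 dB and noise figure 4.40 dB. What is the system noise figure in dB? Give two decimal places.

Convert to linear (a loss of L dB is a gain of −L dB): F_i = 10^(NF_i/10), G_i = 10^(G_i,dB/10)
  Stage 1: F_1 = 10^(1.78/10) = 1.507, G_1 = 10^(20.0/10) = 100.0
  Stage 2: F_2 = 10^(4.40/10) = 2.754, G_2 = 10^(15.3/10) = 33.88
Friis cascade:
  F = 1.507 + (2.754 − 1)/100.0 = 1.524
NF = 10 log₁₀(1.524) = 1.83 dB

1.83 dB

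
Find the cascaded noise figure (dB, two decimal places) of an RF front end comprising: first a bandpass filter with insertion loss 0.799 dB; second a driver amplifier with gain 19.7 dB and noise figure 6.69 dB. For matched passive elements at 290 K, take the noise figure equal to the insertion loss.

7.49 dB

Convert to linear (a loss of L dB is a gain of −L dB): F_i = 10^(NF_i/10), G_i = 10^(G_i,dB/10)
  Stage 1: F_1 = 10^(0.799/10) = 1.202, G_1 = 10^(−0.799/10) = 0.8320
  Stage 2: F_2 = 10^(6.69/10) = 4.667, G_2 = 10^(19.7/10) = 93.33
Friis cascade:
  F = 1.202 + (4.667 − 1)/0.8320 = 5.609
NF = 10 log₁₀(5.609) = 7.49 dB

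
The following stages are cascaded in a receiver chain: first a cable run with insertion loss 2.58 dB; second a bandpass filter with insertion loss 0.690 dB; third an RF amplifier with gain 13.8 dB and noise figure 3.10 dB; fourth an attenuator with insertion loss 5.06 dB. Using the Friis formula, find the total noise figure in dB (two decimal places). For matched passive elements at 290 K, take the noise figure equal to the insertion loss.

6.56 dB

Convert to linear (a loss of L dB is a gain of −L dB): F_i = 10^(NF_i/10), G_i = 10^(G_i,dB/10)
  Stage 1: F_1 = 10^(2.58/10) = 1.811, G_1 = 10^(−2.58/10) = 0.5521
  Stage 2: F_2 = 10^(0.690/10) = 1.172, G_2 = 10^(−0.690/10) = 0.8531
  Stage 3: F_3 = 10^(3.10/10) = 2.042, G_3 = 10^(13.8/10) = 23.99
  Stage 4: F_4 = 10^(5.06/10) = 3.206, G_4 = 10^(−5.06/10) = 0.3119
Friis cascade:
  F = 1.811 + (1.172 − 1)/0.5521 + (2.042 − 1)/0.4710 + (3.206 − 1)/11.30 = 4.530
NF = 10 log₁₀(4.530) = 6.56 dB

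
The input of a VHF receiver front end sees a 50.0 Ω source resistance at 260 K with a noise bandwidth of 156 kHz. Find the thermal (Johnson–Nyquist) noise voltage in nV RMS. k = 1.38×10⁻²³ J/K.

V_n = √(4kTRB)
4kTRB = 4 × 1.38×10⁻²³ × 260 × 5.00×10¹ × 1.56×10⁵ = 1.12×10⁻¹³ V²
V_n = √(1.12×10⁻¹³) = 3.35×10⁻⁷ V = 335 nV

335 nV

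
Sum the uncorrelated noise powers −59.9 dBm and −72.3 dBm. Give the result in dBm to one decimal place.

−59.7 dBm

Convert to linear, add, convert back:
P₁ = 1.02×10⁻⁹ W, P₂ = 5.89×10⁻¹¹ W
P_tot = 1.08×10⁻⁹ W → 10 log₁₀(P_tot / 10⁻³) = −59.7 dBm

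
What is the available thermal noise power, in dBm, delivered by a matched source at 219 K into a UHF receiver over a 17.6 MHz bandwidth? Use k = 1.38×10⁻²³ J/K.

−102.7 dBm

P_n = kTB = 1.38×10⁻²³ × 219 × 1.76×10⁷ = 5.32×10⁻¹⁴ W
In dBm: 10 log₁₀(5.32×10⁻¹⁴ / 10⁻³) = −102.7 dBm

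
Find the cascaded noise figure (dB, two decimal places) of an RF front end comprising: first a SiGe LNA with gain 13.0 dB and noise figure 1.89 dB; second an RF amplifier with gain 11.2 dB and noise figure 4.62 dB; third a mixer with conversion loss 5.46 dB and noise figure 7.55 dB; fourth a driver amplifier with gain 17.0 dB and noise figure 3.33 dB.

Convert to linear (a loss of L dB is a gain of −L dB): F_i = 10^(NF_i/10), G_i = 10^(G_i,dB/10)
  Stage 1: F_1 = 10^(1.89/10) = 1.545, G_1 = 10^(13.0/10) = 19.95
  Stage 2: F_2 = 10^(4.62/10) = 2.897, G_2 = 10^(11.2/10) = 13.18
  Stage 3: F_3 = 10^(7.55/10) = 5.689, G_3 = 10^(−5.46/10) = 0.2844
  Stage 4: F_4 = 10^(3.33/10) = 2.153, G_4 = 10^(17.0/10) = 50.12
Friis cascade:
  F = 1.545 + (2.897 − 1)/19.95 + (5.689 − 1)/263.0 + (2.153 − 1)/74.82 = 1.674
NF = 10 log₁₀(1.674) = 2.24 dB

2.24 dB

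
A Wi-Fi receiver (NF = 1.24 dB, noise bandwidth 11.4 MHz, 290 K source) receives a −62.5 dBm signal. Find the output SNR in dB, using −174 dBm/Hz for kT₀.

Noise floor: N = −174 + 10 log₁₀(B) + NF
10 log₁₀(1.14×10⁷) = 70.57 dB
N = −174 + 70.57 + 1.24 = −102.19 dBm
SNR = P_sig − N = −62.5 − (−102.19) = 39.69 dB → 39.7 dB

39.7 dB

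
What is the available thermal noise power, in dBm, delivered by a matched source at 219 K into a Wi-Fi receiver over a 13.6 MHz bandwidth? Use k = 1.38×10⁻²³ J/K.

P_n = kTB = 1.38×10⁻²³ × 219 × 1.36×10⁷ = 4.11×10⁻¹⁴ W
In dBm: 10 log₁₀(4.11×10⁻¹⁴ / 10⁻³) = −103.9 dBm

−103.9 dBm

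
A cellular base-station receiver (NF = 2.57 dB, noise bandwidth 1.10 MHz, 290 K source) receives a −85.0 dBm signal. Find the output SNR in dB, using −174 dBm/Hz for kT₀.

Noise floor: N = −174 + 10 log₁₀(B) + NF
10 log₁₀(1.10×10⁶) = 60.41 dB
N = −174 + 60.41 + 2.57 = −111.02 dBm
SNR = P_sig − N = −85.0 − (−111.02) = 26.02 dB → 26.0 dB

26.0 dB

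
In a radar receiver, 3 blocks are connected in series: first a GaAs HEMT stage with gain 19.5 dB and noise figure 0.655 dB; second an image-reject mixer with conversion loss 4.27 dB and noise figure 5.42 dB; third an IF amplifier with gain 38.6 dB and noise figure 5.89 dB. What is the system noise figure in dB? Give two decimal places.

Convert to linear (a loss of L dB is a gain of −L dB): F_i = 10^(NF_i/10), G_i = 10^(G_i,dB/10)
  Stage 1: F_1 = 10^(0.655/10) = 1.163, G_1 = 10^(19.5/10) = 89.13
  Stage 2: F_2 = 10^(5.42/10) = 3.483, G_2 = 10^(−4.27/10) = 0.3741
  Stage 3: F_3 = 10^(5.89/10) = 3.882, G_3 = 10^(38.6/10) = 7244
Friis cascade:
  F = 1.163 + (3.483 − 1)/89.13 + (3.882 − 1)/33.34 = 1.277
NF = 10 log₁₀(1.277) = 1.06 dB

1.06 dB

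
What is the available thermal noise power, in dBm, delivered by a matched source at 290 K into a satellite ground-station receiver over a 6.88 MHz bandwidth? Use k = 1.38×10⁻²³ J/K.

P_n = kTB = 1.38×10⁻²³ × 290 × 6.88×10⁶ = 2.75×10⁻¹⁴ W
In dBm: 10 log₁₀(2.75×10⁻¹⁴ / 10⁻³) = −105.6 dBm

−105.6 dBm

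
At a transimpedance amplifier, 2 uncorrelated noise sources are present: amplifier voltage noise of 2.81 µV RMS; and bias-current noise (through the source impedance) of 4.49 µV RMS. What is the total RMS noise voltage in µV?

5.30 µV

Uncorrelated sources add in power (mean-square): V_tot = √(ΣV_i²)
V_tot = √[(2.81×10⁻⁶)² + (4.49×10⁻⁶)²] = 5.30×10⁻⁶ V = 5.30 µV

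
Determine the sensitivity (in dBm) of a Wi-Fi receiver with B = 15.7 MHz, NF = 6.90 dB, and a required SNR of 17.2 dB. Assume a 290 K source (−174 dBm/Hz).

−77.9 dBm

Sensitivity = −174 + 10 log₁₀(B) + NF + SNR_min
= −174 + 71.96 + 6.90 + 17.2
= −77.94 dBm → −77.9 dBm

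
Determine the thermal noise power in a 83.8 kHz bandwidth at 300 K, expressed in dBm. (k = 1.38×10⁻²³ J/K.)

P_n = kTB = 1.38×10⁻²³ × 300 × 8.38×10⁴ = 3.47×10⁻¹⁶ W
In dBm: 10 log₁₀(3.47×10⁻¹⁶ / 10⁻³) = −124.6 dBm

−124.6 dBm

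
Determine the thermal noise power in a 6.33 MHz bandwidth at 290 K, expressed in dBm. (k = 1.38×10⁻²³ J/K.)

P_n = kTB = 1.38×10⁻²³ × 290 × 6.33×10⁶ = 2.53×10⁻¹⁴ W
In dBm: 10 log₁₀(2.53×10⁻¹⁴ / 10⁻³) = −106.0 dBm

−106.0 dBm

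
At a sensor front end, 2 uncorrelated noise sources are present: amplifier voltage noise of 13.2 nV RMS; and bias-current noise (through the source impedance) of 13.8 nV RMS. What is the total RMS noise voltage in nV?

19.1 nV

Uncorrelated sources add in power (mean-square): V_tot = √(ΣV_i²)
V_tot = √[(1.32×10⁻⁸)² + (1.38×10⁻⁸)²] = 1.91×10⁻⁸ V = 19.1 nV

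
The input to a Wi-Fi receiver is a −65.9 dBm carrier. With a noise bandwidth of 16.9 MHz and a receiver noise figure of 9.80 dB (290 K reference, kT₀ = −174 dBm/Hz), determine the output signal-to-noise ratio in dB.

26.0 dB

Noise floor: N = −174 + 10 log₁₀(B) + NF
10 log₁₀(1.69×10⁷) = 72.28 dB
N = −174 + 72.28 + 9.80 = −91.92 dBm
SNR = P_sig − N = −65.9 − (−91.92) = 26.02 dB → 26.0 dB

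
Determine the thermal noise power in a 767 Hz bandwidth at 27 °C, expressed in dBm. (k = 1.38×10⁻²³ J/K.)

T = 27 °C + 273.15 = 300.15 K
P_n = kTB = 1.38×10⁻²³ × 300.15 × 7.67×10² = 3.18×10⁻¹⁸ W
In dBm: 10 log₁₀(3.18×10⁻¹⁸ / 10⁻³) = −145.0 dBm

−145.0 dBm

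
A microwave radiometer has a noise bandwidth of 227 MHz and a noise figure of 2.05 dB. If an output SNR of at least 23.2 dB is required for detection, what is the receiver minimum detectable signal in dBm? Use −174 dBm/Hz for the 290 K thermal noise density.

−65.2 dBm

Sensitivity = −174 + 10 log₁₀(B) + NF + SNR_min
= −174 + 83.56 + 2.05 + 23.2
= −65.19 dBm → −65.2 dBm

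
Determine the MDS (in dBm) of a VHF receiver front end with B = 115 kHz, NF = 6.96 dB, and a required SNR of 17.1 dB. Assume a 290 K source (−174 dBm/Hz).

−99.3 dBm

Sensitivity = −174 + 10 log₁₀(B) + NF + SNR_min
= −174 + 50.61 + 6.96 + 17.1
= −99.33 dBm → −99.3 dBm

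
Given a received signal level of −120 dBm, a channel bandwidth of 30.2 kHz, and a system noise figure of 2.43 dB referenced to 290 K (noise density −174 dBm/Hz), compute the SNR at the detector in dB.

Noise floor: N = −174 + 10 log₁₀(B) + NF
10 log₁₀(3.02×10⁴) = 44.8 dB
N = −174 + 44.8 + 2.43 = −126.77 dBm
SNR = P_sig − N = −120 − (−126.77) = 6.77 dB → 6.8 dB

6.8 dB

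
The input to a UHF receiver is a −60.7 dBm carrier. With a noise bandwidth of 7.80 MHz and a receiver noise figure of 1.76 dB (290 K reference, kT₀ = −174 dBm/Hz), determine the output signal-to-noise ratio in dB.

Noise floor: N = −174 + 10 log₁₀(B) + NF
10 log₁₀(7.80×10⁶) = 68.92 dB
N = −174 + 68.92 + 1.76 = −103.32 dBm
SNR = P_sig − N = −60.7 − (−103.32) = 42.62 dB → 42.6 dB

42.6 dB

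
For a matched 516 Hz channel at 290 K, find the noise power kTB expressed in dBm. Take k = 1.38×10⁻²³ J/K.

P_n = kTB = 1.38×10⁻²³ × 290 × 5.16×10² = 2.07×10⁻¹⁸ W
In dBm: 10 log₁₀(2.07×10⁻¹⁸ / 10⁻³) = −146.9 dBm

−146.9 dBm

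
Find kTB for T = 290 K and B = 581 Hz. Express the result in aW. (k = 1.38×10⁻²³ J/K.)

2.33 aW

P_n = kTB = 1.38×10⁻²³ × 290 × 5.81×10² = 2.33×10⁻¹⁸ W = 2.33 aW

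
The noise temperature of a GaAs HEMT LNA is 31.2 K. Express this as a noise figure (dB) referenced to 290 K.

0.444 dB

F = 1 + T_e/T₀ = 1 + 31.2/290 = 1.10759
NF = 10 log₁₀(1.10759) = 0.444 dB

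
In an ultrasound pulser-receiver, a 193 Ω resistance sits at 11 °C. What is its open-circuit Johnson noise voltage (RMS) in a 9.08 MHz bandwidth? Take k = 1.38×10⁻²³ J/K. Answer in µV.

T = 11 °C + 273.15 = 284.15 K
V_n = √(4kTRB)
4kTRB = 4 × 1.38×10⁻²³ × 284.15 × 1.93×10² × 9.08×10⁶ = 2.75×10⁻¹¹ V²
V_n = √(2.75×10⁻¹¹) = 5.24×10⁻⁶ V = 5.24 µV

5.24 µV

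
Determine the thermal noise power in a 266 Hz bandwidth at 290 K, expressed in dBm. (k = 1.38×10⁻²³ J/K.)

P_n = kTB = 1.38×10⁻²³ × 290 × 2.66×10² = 1.06×10⁻¹⁸ W
In dBm: 10 log₁₀(1.06×10⁻¹⁸ / 10⁻³) = −149.7 dBm

−149.7 dBm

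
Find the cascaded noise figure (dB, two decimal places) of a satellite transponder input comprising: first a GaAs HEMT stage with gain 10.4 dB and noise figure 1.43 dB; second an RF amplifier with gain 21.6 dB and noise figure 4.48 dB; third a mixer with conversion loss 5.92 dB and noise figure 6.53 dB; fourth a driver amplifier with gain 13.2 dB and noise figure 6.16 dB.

Convert to linear (a loss of L dB is a gain of −L dB): F_i = 10^(NF_i/10), G_i = 10^(G_i,dB/10)
  Stage 1: F_1 = 10^(1.43/10) = 1.390, G_1 = 10^(10.4/10) = 10.96
  Stage 2: F_2 = 10^(4.48/10) = 2.805, G_2 = 10^(21.6/10) = 144.5
  Stage 3: F_3 = 10^(6.53/10) = 4.498, G_3 = 10^(−5.92/10) = 0.2559
  Stage 4: F_4 = 10^(6.16/10) = 4.130, G_4 = 10^(13.2/10) = 20.89
Friis cascade:
  F = 1.390 + (2.805 − 1)/10.96 + (4.498 − 1)/1585 + (4.130 − 1)/405.5 = 1.565
NF = 10 log₁₀(1.565) = 1.94 dB

1.94 dB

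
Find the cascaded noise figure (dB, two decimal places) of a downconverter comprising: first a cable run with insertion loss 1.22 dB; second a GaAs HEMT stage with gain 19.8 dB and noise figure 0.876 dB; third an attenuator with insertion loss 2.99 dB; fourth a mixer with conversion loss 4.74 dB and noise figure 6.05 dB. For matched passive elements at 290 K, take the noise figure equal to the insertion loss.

2.35 dB

Convert to linear (a loss of L dB is a gain of −L dB): F_i = 10^(NF_i/10), G_i = 10^(G_i,dB/10)
  Stage 1: F_1 = 10^(1.22/10) = 1.324, G_1 = 10^(−1.22/10) = 0.7551
  Stage 2: F_2 = 10^(0.876/10) = 1.223, G_2 = 10^(19.8/10) = 95.50
  Stage 3: F_3 = 10^(2.99/10) = 1.991, G_3 = 10^(−2.99/10) = 0.5023
  Stage 4: F_4 = 10^(6.05/10) = 4.027, G_4 = 10^(−4.74/10) = 0.3357
Friis cascade:
  F = 1.324 + (1.223 − 1)/0.7551 + (1.991 − 1)/72.11 + (4.027 − 1)/36.22 = 1.718
NF = 10 log₁₀(1.718) = 2.35 dB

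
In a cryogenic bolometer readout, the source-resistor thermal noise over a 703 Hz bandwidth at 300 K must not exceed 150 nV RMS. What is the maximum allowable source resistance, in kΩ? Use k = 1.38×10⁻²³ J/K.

Johnson–Nyquist: V_n = √(4kTRB) ⇒ R = V_n² / (4kTB)
4kTB = 4 × 1.38×10⁻²³ × 300 × 7.03×10² = 1.16×10⁻¹⁷
R = (1.50×10⁻⁷)² / 1.16×10⁻¹⁷ = 1.93×10³ Ω = 1.93 kΩ

1.93 kΩ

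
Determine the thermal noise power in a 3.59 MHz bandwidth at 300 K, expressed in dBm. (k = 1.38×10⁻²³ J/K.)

P_n = kTB = 1.38×10⁻²³ × 300 × 3.59×10⁶ = 1.49×10⁻¹⁴ W
In dBm: 10 log₁₀(1.49×10⁻¹⁴ / 10⁻³) = −108.3 dBm

−108.3 dBm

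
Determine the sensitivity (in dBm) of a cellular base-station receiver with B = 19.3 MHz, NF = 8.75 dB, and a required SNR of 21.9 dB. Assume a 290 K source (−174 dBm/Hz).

−70.5 dBm

Sensitivity = −174 + 10 log₁₀(B) + NF + SNR_min
= −174 + 72.86 + 8.75 + 21.9
= −70.49 dBm → −70.5 dBm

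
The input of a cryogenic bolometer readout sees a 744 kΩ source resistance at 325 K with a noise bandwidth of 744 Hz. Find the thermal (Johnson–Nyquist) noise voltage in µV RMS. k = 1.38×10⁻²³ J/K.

V_n = √(4kTRB)
4kTRB = 4 × 1.38×10⁻²³ × 325 × 7.44×10⁵ × 7.44×10² = 9.93×10⁻¹² V²
V_n = √(9.93×10⁻¹²) = 3.15×10⁻⁶ V = 3.15 µV

3.15 µV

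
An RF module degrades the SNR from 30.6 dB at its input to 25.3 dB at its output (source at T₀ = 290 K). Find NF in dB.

NF (dB) = SNR_in(dB) − SNR_out(dB) when the source is at T₀
NF = 30.6 − 25.3 = 5.3 dB

5.3 dB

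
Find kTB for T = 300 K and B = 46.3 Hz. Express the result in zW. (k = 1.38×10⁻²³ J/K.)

P_n = kTB = 1.38×10⁻²³ × 300 × 4.63×10¹ = 1.92×10⁻¹⁹ W = 192 zW

192 zW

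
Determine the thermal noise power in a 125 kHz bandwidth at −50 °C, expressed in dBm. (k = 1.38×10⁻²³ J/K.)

−124.1 dBm

T = −50 °C + 273.15 = 223.15 K
P_n = kTB = 1.38×10⁻²³ × 223.15 × 1.25×10⁵ = 3.85×10⁻¹⁶ W
In dBm: 10 log₁₀(3.85×10⁻¹⁶ / 10⁻³) = −124.1 dBm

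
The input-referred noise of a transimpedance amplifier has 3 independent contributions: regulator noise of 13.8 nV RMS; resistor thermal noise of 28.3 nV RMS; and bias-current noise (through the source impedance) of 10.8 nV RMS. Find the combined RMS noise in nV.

33.3 nV

Uncorrelated sources add in power (mean-square): V_tot = √(ΣV_i²)
V_tot = √[(1.38×10⁻⁸)² + (2.83×10⁻⁸)² + (1.08×10⁻⁸)²] = 3.33×10⁻⁸ V = 33.3 nV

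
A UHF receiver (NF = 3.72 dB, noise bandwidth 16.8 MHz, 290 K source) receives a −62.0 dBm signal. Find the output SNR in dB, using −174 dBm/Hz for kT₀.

36.0 dB

Noise floor: N = −174 + 10 log₁₀(B) + NF
10 log₁₀(1.68×10⁷) = 72.25 dB
N = −174 + 72.25 + 3.72 = −98.03 dBm
SNR = P_sig − N = −62.0 − (−98.03) = 36.03 dB → 36.0 dB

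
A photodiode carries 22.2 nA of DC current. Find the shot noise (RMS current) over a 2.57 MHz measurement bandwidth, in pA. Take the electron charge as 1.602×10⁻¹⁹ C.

135 pA

I_n = √(2qI·B)
2qI·B = 2 × 1.602×10⁻¹⁹ × 2.22×10⁻⁸ × 2.57×10⁶ = 1.83×10⁻²⁰ A²
I_n = √(1.83×10⁻²⁰) = 1.35×10⁻¹⁰ A = 135 pA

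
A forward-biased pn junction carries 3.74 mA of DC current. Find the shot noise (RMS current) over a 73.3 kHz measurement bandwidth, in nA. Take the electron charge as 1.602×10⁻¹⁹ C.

9.37 nA

I_n = √(2qI·B)
2qI·B = 2 × 1.602×10⁻¹⁹ × 3.74×10⁻³ × 7.33×10⁴ = 8.78×10⁻¹⁷ A²
I_n = √(8.78×10⁻¹⁷) = 9.37×10⁻⁹ A = 9.37 nA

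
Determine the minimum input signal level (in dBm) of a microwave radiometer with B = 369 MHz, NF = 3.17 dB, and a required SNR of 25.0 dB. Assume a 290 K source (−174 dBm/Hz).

Sensitivity = −174 + 10 log₁₀(B) + NF + SNR_min
= −174 + 85.67 + 3.17 + 25.0
= −60.16 dBm → −60.2 dBm

−60.2 dBm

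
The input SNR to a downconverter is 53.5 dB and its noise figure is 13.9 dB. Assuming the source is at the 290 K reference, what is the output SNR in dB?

By definition F = SNR_in/SNR_out, so in dB: SNR_out = SNR_in − NF
SNR_out = 53.5 − 13.9 = 39.6 dB

39.6 dB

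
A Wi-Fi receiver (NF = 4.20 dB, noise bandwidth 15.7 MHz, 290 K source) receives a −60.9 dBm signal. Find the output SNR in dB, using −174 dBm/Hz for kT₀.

Noise floor: N = −174 + 10 log₁₀(B) + NF
10 log₁₀(1.57×10⁷) = 71.96 dB
N = −174 + 71.96 + 4.20 = −97.84 dBm
SNR = P_sig − N = −60.9 − (−97.84) = 36.94 dB → 36.9 dB

36.9 dB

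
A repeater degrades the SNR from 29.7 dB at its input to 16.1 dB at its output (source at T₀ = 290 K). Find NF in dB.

13.6 dB

NF (dB) = SNR_in(dB) − SNR_out(dB) when the source is at T₀
NF = 29.7 − 16.1 = 13.6 dB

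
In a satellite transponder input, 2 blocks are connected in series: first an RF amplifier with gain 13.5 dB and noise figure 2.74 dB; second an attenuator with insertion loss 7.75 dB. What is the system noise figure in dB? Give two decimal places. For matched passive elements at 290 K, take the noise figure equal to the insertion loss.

Convert to linear (a loss of L dB is a gain of −L dB): F_i = 10^(NF_i/10), G_i = 10^(G_i,dB/10)
  Stage 1: F_1 = 10^(2.74/10) = 1.879, G_1 = 10^(13.5/10) = 22.39
  Stage 2: F_2 = 10^(7.75/10) = 5.957, G_2 = 10^(−7.75/10) = 0.1679
Friis cascade:
  F = 1.879 + (5.957 − 1)/22.39 = 2.101
NF = 10 log₁₀(2.101) = 3.22 dB

3.22 dB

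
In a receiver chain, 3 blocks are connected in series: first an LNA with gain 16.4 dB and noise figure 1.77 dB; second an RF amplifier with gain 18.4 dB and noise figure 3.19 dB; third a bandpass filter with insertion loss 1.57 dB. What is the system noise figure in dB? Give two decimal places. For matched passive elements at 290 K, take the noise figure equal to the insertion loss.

Convert to linear (a loss of L dB is a gain of −L dB): F_i = 10^(NF_i/10), G_i = 10^(G_i,dB/10)
  Stage 1: F_1 = 10^(1.77/10) = 1.503, G_1 = 10^(16.4/10) = 43.65
  Stage 2: F_2 = 10^(3.19/10) = 2.084, G_2 = 10^(18.4/10) = 69.18
  Stage 3: F_3 = 10^(1.57/10) = 1.435, G_3 = 10^(−1.57/10) = 0.6966
Friis cascade:
  F = 1.503 + (2.084 − 1)/43.65 + (1.435 − 1)/3020 = 1.528
NF = 10 log₁₀(1.528) = 1.84 dB

1.84 dB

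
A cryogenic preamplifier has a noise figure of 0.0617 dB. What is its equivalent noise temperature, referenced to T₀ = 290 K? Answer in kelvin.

F = 10^(0.0617/10) = 1.01431
T_e = (F − 1)·T₀ = (1.01431 − 1) × 290 = 4.15 K

4.15 K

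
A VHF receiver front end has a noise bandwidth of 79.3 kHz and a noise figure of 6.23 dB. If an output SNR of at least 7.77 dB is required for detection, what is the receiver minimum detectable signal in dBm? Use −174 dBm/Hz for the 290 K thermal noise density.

−111.0 dBm

Sensitivity = −174 + 10 log₁₀(B) + NF + SNR_min
= −174 + 48.99 + 6.23 + 7.77
= −111.01 dBm → −111.0 dBm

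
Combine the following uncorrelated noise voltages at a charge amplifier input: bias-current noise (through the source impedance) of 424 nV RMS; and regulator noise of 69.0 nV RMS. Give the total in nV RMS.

Uncorrelated sources add in power (mean-square): V_tot = √(ΣV_i²)
V_tot = √[(4.24×10⁻⁷)² + (6.90×10⁻⁸)²] = 4.30×10⁻⁷ V = 430 nV

430 nV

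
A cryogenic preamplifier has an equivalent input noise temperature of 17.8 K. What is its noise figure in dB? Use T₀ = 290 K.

F = 1 + T_e/T₀ = 1 + 17.8/290 = 1.06138
NF = 10 log₁₀(1.06138) = 0.259 dB

0.259 dB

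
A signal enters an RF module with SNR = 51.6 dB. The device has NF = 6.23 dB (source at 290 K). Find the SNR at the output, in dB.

45.37 dB

By definition F = SNR_in/SNR_out, so in dB: SNR_out = SNR_in − NF
SNR_out = 51.6 − 6.23 = 45.37 dB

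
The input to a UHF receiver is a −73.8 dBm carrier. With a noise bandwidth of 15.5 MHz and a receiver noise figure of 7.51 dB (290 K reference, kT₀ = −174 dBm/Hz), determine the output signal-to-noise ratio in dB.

Noise floor: N = −174 + 10 log₁₀(B) + NF
10 log₁₀(1.55×10⁷) = 71.9 dB
N = −174 + 71.9 + 7.51 = −94.59 dBm
SNR = P_sig − N = −73.8 − (−94.59) = 20.79 dB → 20.8 dB

20.8 dB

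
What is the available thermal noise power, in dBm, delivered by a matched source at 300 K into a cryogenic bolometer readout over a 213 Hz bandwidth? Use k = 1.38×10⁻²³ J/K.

P_n = kTB = 1.38×10⁻²³ × 300 × 2.13×10² = 8.82×10⁻¹⁹ W
In dBm: 10 log₁₀(8.82×10⁻¹⁹ / 10⁻³) = −150.5 dBm

−150.5 dBm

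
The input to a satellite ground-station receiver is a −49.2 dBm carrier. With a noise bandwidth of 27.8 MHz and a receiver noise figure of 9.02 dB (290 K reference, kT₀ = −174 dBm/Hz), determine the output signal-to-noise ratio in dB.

Noise floor: N = −174 + 10 log₁₀(B) + NF
10 log₁₀(2.78×10⁷) = 74.44 dB
N = −174 + 74.44 + 9.02 = −90.54 dBm
SNR = P_sig − N = −49.2 − (−90.54) = 41.34 dB → 41.3 dB

41.3 dB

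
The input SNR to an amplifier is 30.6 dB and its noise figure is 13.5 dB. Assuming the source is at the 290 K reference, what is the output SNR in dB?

17.1 dB

By definition F = SNR_in/SNR_out, so in dB: SNR_out = SNR_in − NF
SNR_out = 30.6 − 13.5 = 17.1 dB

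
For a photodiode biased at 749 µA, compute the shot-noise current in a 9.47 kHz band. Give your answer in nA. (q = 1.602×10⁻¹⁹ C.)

I_n = √(2qI·B)
2qI·B = 2 × 1.602×10⁻¹⁹ × 7.49×10⁻⁴ × 9.47×10³ = 2.27×10⁻¹⁸ A²
I_n = √(2.27×10⁻¹⁸) = 1.51×10⁻⁹ A = 1.51 nA

1.51 nA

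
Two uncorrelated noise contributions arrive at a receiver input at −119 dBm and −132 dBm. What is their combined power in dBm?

−118.8 dBm

Convert to linear, add, convert back:
P₁ = 1.26×10⁻¹⁵ W, P₂ = 6.31×10⁻¹⁷ W
P_tot = 1.32×10⁻¹⁵ W → 10 log₁₀(P_tot / 10⁻³) = −118.8 dBm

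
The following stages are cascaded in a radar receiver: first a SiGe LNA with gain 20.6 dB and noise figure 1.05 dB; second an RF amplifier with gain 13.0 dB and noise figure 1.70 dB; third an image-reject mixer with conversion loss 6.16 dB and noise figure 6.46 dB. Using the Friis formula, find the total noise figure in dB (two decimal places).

Convert to linear (a loss of L dB is a gain of −L dB): F_i = 10^(NF_i/10), G_i = 10^(G_i,dB/10)
  Stage 1: F_1 = 10^(1.05/10) = 1.274, G_1 = 10^(20.6/10) = 114.8
  Stage 2: F_2 = 10^(1.70/10) = 1.479, G_2 = 10^(13.0/10) = 19.95
  Stage 3: F_3 = 10^(6.46/10) = 4.426, G_3 = 10^(−6.16/10) = 0.2421
Friis cascade:
  F = 1.274 + (1.479 − 1)/114.8 + (4.426 − 1)/2291 = 1.279
NF = 10 log₁₀(1.279) = 1.07 dB

1.07 dB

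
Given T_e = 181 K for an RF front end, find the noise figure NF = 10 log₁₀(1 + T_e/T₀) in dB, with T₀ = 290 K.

F = 1 + T_e/T₀ = 1 + 181/290 = 1.62414
NF = 10 log₁₀(1.62414) = 2.11 dB

2.11 dB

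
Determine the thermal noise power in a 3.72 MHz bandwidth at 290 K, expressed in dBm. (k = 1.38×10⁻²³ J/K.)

−108.3 dBm

P_n = kTB = 1.38×10⁻²³ × 290 × 3.72×10⁶ = 1.49×10⁻¹⁴ W
In dBm: 10 log₁₀(1.49×10⁻¹⁴ / 10⁻³) = −108.3 dBm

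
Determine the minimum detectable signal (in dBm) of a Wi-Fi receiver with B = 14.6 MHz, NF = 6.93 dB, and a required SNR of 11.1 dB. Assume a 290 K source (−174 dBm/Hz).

Sensitivity = −174 + 10 log₁₀(B) + NF + SNR_min
= −174 + 71.64 + 6.93 + 11.1
= −84.33 dBm → −84.3 dBm

−84.3 dBm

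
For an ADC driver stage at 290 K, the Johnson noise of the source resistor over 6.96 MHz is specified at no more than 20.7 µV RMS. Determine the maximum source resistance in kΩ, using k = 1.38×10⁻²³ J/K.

Johnson–Nyquist: V_n = √(4kTRB) ⇒ R = V_n² / (4kTB)
4kTB = 4 × 1.38×10⁻²³ × 290 × 6.96×10⁶ = 1.11×10⁻¹³
R = (2.07×10⁻⁵)² / 1.11×10⁻¹³ = 3.85×10³ Ω = 3.85 kΩ

3.85 kΩ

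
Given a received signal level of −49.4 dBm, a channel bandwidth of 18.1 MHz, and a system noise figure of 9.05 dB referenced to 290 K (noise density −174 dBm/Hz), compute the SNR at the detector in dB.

43.0 dB

Noise floor: N = −174 + 10 log₁₀(B) + NF
10 log₁₀(1.81×10⁷) = 72.58 dB
N = −174 + 72.58 + 9.05 = −92.37 dBm
SNR = P_sig − N = −49.4 − (−92.37) = 42.97 dB → 43.0 dB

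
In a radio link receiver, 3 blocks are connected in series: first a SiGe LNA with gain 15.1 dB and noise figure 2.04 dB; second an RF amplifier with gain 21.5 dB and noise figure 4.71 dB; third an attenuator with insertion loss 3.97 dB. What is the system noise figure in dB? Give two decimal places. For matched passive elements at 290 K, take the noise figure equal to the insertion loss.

Convert to linear (a loss of L dB is a gain of −L dB): F_i = 10^(NF_i/10), G_i = 10^(G_i,dB/10)
  Stage 1: F_1 = 10^(2.04/10) = 1.600, G_1 = 10^(15.1/10) = 32.36
  Stage 2: F_2 = 10^(4.71/10) = 2.958, G_2 = 10^(21.5/10) = 141.3
  Stage 3: F_3 = 10^(3.97/10) = 2.495, G_3 = 10^(−3.97/10) = 0.4009
Friis cascade:
  F = 1.600 + (2.958 − 1)/32.36 + (2.495 − 1)/4571 = 1.660
NF = 10 log₁₀(1.660) = 2.20 dB

2.20 dB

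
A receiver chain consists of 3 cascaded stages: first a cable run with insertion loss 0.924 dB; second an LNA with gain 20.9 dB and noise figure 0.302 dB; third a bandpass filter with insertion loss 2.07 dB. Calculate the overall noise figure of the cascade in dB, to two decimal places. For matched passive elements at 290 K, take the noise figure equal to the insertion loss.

1.25 dB

Convert to linear (a loss of L dB is a gain of −L dB): F_i = 10^(NF_i/10), G_i = 10^(G_i,dB/10)
  Stage 1: F_1 = 10^(0.924/10) = 1.237, G_1 = 10^(−0.924/10) = 0.8084
  Stage 2: F_2 = 10^(0.302/10) = 1.072, G_2 = 10^(20.9/10) = 123.0
  Stage 3: F_3 = 10^(2.07/10) = 1.611, G_3 = 10^(−2.07/10) = 0.6209
Friis cascade:
  F = 1.237 + (1.072 − 1)/0.8084 + (1.611 − 1)/99.45 = 1.332
NF = 10 log₁₀(1.332) = 1.25 dB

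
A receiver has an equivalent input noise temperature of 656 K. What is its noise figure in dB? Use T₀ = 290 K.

F = 1 + T_e/T₀ = 1 + 656/290 = 3.26207
NF = 10 log₁₀(3.26207) = 5.13 dB

5.13 dB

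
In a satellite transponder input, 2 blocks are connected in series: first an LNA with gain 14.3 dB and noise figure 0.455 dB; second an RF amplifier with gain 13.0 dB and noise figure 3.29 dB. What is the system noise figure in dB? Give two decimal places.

0.62 dB

Convert to linear (a loss of L dB is a gain of −L dB): F_i = 10^(NF_i/10), G_i = 10^(G_i,dB/10)
  Stage 1: F_1 = 10^(0.455/10) = 1.110, G_1 = 10^(14.3/10) = 26.92
  Stage 2: F_2 = 10^(3.29/10) = 2.133, G_2 = 10^(13.0/10) = 19.95
Friis cascade:
  F = 1.110 + (2.133 − 1)/26.92 = 1.153
NF = 10 log₁₀(1.153) = 0.62 dB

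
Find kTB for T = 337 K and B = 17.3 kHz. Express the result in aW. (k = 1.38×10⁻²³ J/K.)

P_n = kTB = 1.38×10⁻²³ × 337 × 1.73×10⁴ = 8.05×10⁻¹⁷ W = 80.5 aW

80.5 aW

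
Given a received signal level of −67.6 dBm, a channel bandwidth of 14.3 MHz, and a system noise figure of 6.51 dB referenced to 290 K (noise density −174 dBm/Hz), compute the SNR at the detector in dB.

Noise floor: N = −174 + 10 log₁₀(B) + NF
10 log₁₀(1.43×10⁷) = 71.55 dB
N = −174 + 71.55 + 6.51 = −95.94 dBm
SNR = P_sig − N = −67.6 − (−95.94) = 28.34 dB → 28.3 dB

28.3 dB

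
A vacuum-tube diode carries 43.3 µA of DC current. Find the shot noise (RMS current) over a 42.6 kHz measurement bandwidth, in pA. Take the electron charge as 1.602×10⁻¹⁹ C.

769 pA

I_n = √(2qI·B)
2qI·B = 2 × 1.602×10⁻¹⁹ × 4.33×10⁻⁵ × 4.26×10⁴ = 5.91×10⁻¹⁹ A²
I_n = √(5.91×10⁻¹⁹) = 7.69×10⁻¹⁰ A = 769 pA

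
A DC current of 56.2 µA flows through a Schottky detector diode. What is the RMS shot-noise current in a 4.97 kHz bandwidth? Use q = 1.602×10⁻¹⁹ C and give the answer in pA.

I_n = √(2qI·B)
2qI·B = 2 × 1.602×10⁻¹⁹ × 5.62×10⁻⁵ × 4.97×10³ = 8.95×10⁻²⁰ A²
I_n = √(8.95×10⁻²⁰) = 2.99×10⁻¹⁰ A = 299 pA

299 pA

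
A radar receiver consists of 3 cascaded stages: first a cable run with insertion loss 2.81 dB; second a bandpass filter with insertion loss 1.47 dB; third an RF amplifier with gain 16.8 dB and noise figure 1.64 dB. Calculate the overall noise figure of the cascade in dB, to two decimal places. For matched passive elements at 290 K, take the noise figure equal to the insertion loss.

Convert to linear (a loss of L dB is a gain of −L dB): F_i = 10^(NF_i/10), G_i = 10^(G_i,dB/10)
  Stage 1: F_1 = 10^(2.81/10) = 1.910, G_1 = 10^(−2.81/10) = 0.5236
  Stage 2: F_2 = 10^(1.47/10) = 1.403, G_2 = 10^(−1.47/10) = 0.7129
  Stage 3: F_3 = 10^(1.64/10) = 1.459, G_3 = 10^(16.8/10) = 47.86
Friis cascade:
  F = 1.910 + (1.403 − 1)/0.5236 + (1.459 − 1)/0.3733 = 3.908
NF = 10 log₁₀(3.908) = 5.92 dB

5.92 dB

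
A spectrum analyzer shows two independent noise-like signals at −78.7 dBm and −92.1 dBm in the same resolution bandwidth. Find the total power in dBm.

−78.5 dBm

Convert to linear, add, convert back:
P₁ = 1.35×10⁻¹¹ W, P₂ = 6.17×10⁻¹³ W
P_tot = 1.41×10⁻¹¹ W → 10 log₁₀(P_tot / 10⁻³) = −78.5 dBm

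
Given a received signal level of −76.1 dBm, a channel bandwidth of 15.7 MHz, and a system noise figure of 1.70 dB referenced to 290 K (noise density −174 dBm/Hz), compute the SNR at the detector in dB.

Noise floor: N = −174 + 10 log₁₀(B) + NF
10 log₁₀(1.57×10⁷) = 71.96 dB
N = −174 + 71.96 + 1.70 = −100.34 dBm
SNR = P_sig − N = −76.1 − (−100.34) = 24.24 dB → 24.2 dB

24.2 dB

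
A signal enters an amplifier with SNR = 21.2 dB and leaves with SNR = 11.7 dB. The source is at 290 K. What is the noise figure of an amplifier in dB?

9.5 dB

NF (dB) = SNR_in(dB) − SNR_out(dB) when the source is at T₀
NF = 21.2 − 11.7 = 9.5 dB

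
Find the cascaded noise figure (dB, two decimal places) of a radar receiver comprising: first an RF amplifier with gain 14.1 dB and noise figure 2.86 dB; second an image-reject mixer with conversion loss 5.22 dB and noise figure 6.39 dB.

3.14 dB

Convert to linear (a loss of L dB is a gain of −L dB): F_i = 10^(NF_i/10), G_i = 10^(G_i,dB/10)
  Stage 1: F_1 = 10^(2.86/10) = 1.932, G_1 = 10^(14.1/10) = 25.70
  Stage 2: F_2 = 10^(6.39/10) = 4.355, G_2 = 10^(−5.22/10) = 0.3006
Friis cascade:
  F = 1.932 + (4.355 − 1)/25.70 = 2.062
NF = 10 log₁₀(2.062) = 3.14 dB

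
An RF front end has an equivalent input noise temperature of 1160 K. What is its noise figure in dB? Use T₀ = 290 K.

6.99 dB

F = 1 + T_e/T₀ = 1 + 1160/290 = 5
NF = 10 log₁₀(5) = 6.99 dB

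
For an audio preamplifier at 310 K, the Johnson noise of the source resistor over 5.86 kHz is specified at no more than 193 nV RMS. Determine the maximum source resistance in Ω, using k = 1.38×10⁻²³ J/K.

Johnson–Nyquist: V_n = √(4kTRB) ⇒ R = V_n² / (4kTB)
4kTB = 4 × 1.38×10⁻²³ × 310 × 5.86×10³ = 1.00×10⁻¹⁶
R = (1.93×10⁻⁷)² / 1.00×10⁻¹⁶ = 3.71×10² Ω = 371 Ω

371 Ω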